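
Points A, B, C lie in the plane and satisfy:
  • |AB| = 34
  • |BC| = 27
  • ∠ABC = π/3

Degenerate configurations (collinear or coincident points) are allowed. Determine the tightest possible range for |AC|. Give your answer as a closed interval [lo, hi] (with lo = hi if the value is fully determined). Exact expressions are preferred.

|AB| ∈ {34}
|BC| ∈ {27}
|AC| ∈ {√(967)}

|AC| = √(967)  (≈ 31.0966)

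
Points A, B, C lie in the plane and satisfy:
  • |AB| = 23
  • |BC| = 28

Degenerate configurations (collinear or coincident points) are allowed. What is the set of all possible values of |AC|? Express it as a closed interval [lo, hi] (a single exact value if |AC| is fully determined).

|AB| ∈ {23}
|BC| ∈ {28}
|AC| ∈ [5, 51]

|AC| ∈ [5, 51]  (≈ [5.0000, 51.0000])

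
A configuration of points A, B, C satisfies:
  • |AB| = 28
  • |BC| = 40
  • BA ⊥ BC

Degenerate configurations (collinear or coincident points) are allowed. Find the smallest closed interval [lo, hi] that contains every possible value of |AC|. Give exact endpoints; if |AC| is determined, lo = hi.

|AC| = 4·√(149)  (≈ 48.8262)

|AB| ∈ {28}
|BC| ∈ {40}
|AC| ∈ {4·√(149)}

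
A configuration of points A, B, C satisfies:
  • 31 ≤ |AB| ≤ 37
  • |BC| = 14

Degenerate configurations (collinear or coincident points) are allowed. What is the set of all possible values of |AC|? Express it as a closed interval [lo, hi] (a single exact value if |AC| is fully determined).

|AB| ∈ [31, 37]
|BC| ∈ {14}
|AC| ∈ [17, 51]

|AC| ∈ [17, 51]  (≈ [17.0000, 51.0000])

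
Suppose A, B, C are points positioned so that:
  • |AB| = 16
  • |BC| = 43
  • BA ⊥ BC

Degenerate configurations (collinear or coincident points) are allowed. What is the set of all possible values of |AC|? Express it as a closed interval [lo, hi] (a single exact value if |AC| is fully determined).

|AB| ∈ {16}
|BC| ∈ {43}
|AC| ∈ {√(2105)}

|AC| = √(2105)  (≈ 45.8803)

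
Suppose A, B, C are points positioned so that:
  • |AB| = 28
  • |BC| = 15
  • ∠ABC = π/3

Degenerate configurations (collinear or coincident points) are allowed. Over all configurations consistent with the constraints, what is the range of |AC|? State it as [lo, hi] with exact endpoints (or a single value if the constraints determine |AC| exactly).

|AC| = √(589)  (≈ 24.2693)

|AB| ∈ {28}
|BC| ∈ {15}
|AC| ∈ {√(589)}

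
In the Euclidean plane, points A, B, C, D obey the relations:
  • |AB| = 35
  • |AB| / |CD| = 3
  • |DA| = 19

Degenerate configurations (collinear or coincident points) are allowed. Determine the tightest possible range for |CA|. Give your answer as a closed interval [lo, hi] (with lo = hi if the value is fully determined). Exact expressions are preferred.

|CA| ∈ [22/3, 92/3]  (≈ [7.3333, 30.6667])

|AB| ∈ {35}
|AD| ∈ {19}
|CD| ∈ {35/3}
|BD| ∈ [16, 54]
|AC| ∈ [22/3, 92/3]
|BC| ∈ [13/3, 197/3]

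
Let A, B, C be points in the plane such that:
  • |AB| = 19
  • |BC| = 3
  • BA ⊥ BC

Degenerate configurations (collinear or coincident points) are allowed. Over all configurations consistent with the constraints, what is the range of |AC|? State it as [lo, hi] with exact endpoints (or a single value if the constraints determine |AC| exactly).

|AC| = √(370)  (≈ 19.2354)

|AB| ∈ {19}
|BC| ∈ {3}
|AC| ∈ {√(370)}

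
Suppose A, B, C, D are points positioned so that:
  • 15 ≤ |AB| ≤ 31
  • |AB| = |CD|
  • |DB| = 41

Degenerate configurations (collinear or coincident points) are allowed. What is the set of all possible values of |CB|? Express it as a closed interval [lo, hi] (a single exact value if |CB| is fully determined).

|AB| ∈ [15, 31]
|BD| ∈ {41}
|CD| ∈ [15, 31]
|AD| ∈ [10, 72]
|BC| ∈ [10, 72]
|AC| ∈ [0, 103]

|CB| ∈ [10, 72]  (≈ [10.0000, 72.0000])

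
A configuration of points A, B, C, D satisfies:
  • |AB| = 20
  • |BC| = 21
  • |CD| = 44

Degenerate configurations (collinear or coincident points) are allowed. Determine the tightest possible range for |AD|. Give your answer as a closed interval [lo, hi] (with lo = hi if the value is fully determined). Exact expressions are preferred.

|AB| ∈ {20}
|BC| ∈ {21}
|CD| ∈ {44}
|AC| ∈ [1, 41]
|BD| ∈ [23, 65]
|AD| ∈ [3, 85]

|AD| ∈ [3, 85]  (≈ [3.0000, 85.0000])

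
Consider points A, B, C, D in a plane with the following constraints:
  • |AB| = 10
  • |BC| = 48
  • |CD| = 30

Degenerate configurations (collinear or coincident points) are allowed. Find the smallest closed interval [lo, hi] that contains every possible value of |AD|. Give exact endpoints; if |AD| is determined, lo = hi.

|AD| ∈ [8, 88]  (≈ [8.0000, 88.0000])

|AB| ∈ {10}
|BC| ∈ {48}
|CD| ∈ {30}
|AC| ∈ [38, 58]
|BD| ∈ [18, 78]
|AD| ∈ [8, 88]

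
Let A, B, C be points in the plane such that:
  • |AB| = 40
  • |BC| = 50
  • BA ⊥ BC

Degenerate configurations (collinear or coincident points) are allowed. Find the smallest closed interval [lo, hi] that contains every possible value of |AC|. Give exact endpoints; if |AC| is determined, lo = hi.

|AC| = 10·√(41)  (≈ 64.0312)

|AB| ∈ {40}
|BC| ∈ {50}
|AC| ∈ {10·√(41)}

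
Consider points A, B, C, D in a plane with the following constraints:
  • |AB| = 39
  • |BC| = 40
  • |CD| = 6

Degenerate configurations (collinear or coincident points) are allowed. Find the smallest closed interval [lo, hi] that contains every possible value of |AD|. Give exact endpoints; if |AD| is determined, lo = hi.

|AB| ∈ {39}
|BC| ∈ {40}
|CD| ∈ {6}
|AC| ∈ [1, 79]
|BD| ∈ [34, 46]
|AD| ∈ [0, 85]

|AD| ∈ [0, 85]  (≈ [0.0000, 85.0000])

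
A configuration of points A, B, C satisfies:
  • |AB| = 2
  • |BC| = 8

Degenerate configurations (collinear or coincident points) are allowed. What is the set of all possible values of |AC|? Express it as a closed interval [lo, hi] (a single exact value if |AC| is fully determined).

|AC| ∈ [6, 10]  (≈ [6.0000, 10.0000])

|AB| ∈ {2}
|BC| ∈ {8}
|AC| ∈ [6, 10]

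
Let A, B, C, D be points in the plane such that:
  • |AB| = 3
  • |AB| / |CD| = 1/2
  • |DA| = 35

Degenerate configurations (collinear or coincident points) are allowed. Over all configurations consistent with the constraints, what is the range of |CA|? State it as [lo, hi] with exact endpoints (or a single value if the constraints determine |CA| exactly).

|AB| ∈ {3}
|AD| ∈ {35}
|CD| ∈ {6}
|BD| ∈ [32, 38]
|AC| ∈ [29, 41]
|BC| ∈ [26, 44]

|CA| ∈ [29, 41]  (≈ [29.0000, 41.0000])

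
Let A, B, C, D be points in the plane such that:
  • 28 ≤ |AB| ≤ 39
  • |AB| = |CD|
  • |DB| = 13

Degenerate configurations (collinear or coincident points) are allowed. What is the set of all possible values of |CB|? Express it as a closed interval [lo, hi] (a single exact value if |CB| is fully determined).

|AB| ∈ [28, 39]
|BD| ∈ {13}
|CD| ∈ [28, 39]
|AD| ∈ [15, 52]
|BC| ∈ [15, 52]
|AC| ∈ [0, 91]

|CB| ∈ [15, 52]  (≈ [15.0000, 52.0000])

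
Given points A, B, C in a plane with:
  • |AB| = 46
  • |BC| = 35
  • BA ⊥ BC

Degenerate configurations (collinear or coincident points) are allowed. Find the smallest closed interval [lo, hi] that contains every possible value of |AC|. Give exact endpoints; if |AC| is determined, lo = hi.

|AC| = √(3341)  (≈ 57.8014)

|AB| ∈ {46}
|BC| ∈ {35}
|AC| ∈ {√(3341)}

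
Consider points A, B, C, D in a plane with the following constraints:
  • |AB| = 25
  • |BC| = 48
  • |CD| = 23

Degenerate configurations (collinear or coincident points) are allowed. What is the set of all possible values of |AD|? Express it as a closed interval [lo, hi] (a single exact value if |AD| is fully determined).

|AD| ∈ [0, 96]  (≈ [0.0000, 96.0000])

|AB| ∈ {25}
|BC| ∈ {48}
|CD| ∈ {23}
|AC| ∈ [23, 73]
|BD| ∈ [25, 71]
|AD| ∈ [0, 96]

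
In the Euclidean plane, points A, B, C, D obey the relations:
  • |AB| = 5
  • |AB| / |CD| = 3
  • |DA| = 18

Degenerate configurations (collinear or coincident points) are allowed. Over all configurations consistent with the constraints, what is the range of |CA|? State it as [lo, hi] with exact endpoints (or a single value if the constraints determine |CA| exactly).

|CA| ∈ [49/3, 59/3]  (≈ [16.3333, 19.6667])

|AB| ∈ {5}
|AD| ∈ {18}
|CD| ∈ {5/3}
|BD| ∈ [13, 23]
|AC| ∈ [49/3, 59/3]
|BC| ∈ [34/3, 74/3]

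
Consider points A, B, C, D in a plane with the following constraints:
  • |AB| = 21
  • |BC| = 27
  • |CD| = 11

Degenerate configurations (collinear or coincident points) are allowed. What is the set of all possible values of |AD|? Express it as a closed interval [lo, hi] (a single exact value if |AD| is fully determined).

|AB| ∈ {21}
|BC| ∈ {27}
|CD| ∈ {11}
|AC| ∈ [6, 48]
|BD| ∈ [16, 38]
|AD| ∈ [0, 59]

|AD| ∈ [0, 59]  (≈ [0.0000, 59.0000])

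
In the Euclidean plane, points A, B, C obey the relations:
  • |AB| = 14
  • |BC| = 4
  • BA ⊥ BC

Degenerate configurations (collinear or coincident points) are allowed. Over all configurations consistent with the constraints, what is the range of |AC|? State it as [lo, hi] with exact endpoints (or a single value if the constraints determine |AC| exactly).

|AC| = 2·√(53)  (≈ 14.5602)

|AB| ∈ {14}
|BC| ∈ {4}
|AC| ∈ {2·√(53)}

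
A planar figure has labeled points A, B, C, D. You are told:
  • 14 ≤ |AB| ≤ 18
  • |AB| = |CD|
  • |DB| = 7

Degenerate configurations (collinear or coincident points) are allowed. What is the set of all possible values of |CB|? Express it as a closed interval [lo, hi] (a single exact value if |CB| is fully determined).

|AB| ∈ [14, 18]
|BD| ∈ {7}
|CD| ∈ [14, 18]
|AD| ∈ [7, 25]
|BC| ∈ [7, 25]
|AC| ∈ [0, 43]

|CB| ∈ [7, 25]  (≈ [7.0000, 25.0000])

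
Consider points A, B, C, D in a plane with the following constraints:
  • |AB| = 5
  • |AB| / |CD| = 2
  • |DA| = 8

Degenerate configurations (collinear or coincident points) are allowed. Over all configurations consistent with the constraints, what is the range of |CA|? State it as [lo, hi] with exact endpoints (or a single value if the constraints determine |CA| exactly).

|AB| ∈ {5}
|AD| ∈ {8}
|CD| ∈ {5/2}
|BD| ∈ [3, 13]
|AC| ∈ [11/2, 21/2]
|BC| ∈ [1/2, 31/2]

|CA| ∈ [11/2, 21/2]  (≈ [5.5000, 10.5000])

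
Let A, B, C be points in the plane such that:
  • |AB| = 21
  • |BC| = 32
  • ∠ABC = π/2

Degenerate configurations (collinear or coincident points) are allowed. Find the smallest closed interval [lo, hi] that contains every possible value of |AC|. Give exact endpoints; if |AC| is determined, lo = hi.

|AC| = √(1465)  (≈ 38.2753)

|AB| ∈ {21}
|BC| ∈ {32}
|AC| ∈ {√(1465)}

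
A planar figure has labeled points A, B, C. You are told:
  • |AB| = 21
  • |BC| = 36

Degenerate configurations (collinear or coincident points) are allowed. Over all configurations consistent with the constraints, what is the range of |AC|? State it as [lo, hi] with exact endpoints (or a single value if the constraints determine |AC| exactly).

|AB| ∈ {21}
|BC| ∈ {36}
|AC| ∈ [15, 57]

|AC| ∈ [15, 57]  (≈ [15.0000, 57.0000])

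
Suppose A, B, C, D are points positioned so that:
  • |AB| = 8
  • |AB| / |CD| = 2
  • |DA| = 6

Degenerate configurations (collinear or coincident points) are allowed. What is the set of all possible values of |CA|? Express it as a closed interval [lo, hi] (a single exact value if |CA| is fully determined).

|CA| ∈ [2, 10]  (≈ [2.0000, 10.0000])

|AB| ∈ {8}
|AD| ∈ {6}
|CD| ∈ {4}
|BD| ∈ [2, 14]
|AC| ∈ [2, 10]
|BC| ∈ [0, 18]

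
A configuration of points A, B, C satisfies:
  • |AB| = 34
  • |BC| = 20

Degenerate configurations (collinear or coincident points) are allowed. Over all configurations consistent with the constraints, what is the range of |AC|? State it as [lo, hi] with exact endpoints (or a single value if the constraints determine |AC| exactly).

|AC| ∈ [14, 54]  (≈ [14.0000, 54.0000])

|AB| ∈ {34}
|BC| ∈ {20}
|AC| ∈ [14, 54]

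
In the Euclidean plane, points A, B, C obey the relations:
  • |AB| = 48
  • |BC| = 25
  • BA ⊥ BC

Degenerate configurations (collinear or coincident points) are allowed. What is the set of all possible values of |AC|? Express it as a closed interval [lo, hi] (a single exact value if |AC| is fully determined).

|AC| = √(2929)  (≈ 54.1202)

|AB| ∈ {48}
|BC| ∈ {25}
|AC| ∈ {√(2929)}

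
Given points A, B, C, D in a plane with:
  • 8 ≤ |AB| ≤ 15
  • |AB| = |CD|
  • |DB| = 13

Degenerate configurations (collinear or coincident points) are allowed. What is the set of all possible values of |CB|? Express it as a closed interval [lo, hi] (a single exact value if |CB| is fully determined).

|AB| ∈ [8, 15]
|BD| ∈ {13}
|CD| ∈ [8, 15]
|AD| ∈ [0, 28]
|BC| ∈ [0, 28]
|AC| ∈ [0, 43]

|CB| ∈ [0, 28]  (≈ [0.0000, 28.0000])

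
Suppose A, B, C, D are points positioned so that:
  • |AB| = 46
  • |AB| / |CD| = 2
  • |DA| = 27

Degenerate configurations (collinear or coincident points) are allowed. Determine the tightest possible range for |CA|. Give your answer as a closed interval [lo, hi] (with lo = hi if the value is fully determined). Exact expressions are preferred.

|CA| ∈ [4, 50]  (≈ [4.0000, 50.0000])

|AB| ∈ {46}
|AD| ∈ {27}
|CD| ∈ {23}
|BD| ∈ [19, 73]
|AC| ∈ [4, 50]
|BC| ∈ [0, 96]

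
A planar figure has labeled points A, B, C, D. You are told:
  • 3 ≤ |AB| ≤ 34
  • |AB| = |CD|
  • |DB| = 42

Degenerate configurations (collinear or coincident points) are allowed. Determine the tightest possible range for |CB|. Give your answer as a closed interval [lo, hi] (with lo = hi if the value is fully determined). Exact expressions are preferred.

|AB| ∈ [3, 34]
|BD| ∈ {42}
|CD| ∈ [3, 34]
|AD| ∈ [8, 76]
|BC| ∈ [8, 76]
|AC| ∈ [0, 110]

|CB| ∈ [8, 76]  (≈ [8.0000, 76.0000])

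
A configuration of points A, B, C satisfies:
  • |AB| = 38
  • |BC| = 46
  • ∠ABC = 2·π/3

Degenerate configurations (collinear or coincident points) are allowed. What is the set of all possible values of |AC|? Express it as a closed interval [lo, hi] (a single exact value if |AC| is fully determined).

|AB| ∈ {38}
|BC| ∈ {46}
|AC| ∈ {2·√(1327)}

|AC| = 2·√(1327)  (≈ 72.8560)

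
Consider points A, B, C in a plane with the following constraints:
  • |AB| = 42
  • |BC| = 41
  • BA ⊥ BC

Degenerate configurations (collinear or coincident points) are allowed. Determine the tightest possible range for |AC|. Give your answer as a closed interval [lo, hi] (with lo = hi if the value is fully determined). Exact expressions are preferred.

|AC| = √(3445)  (≈ 58.6941)

|AB| ∈ {42}
|BC| ∈ {41}
|AC| ∈ {√(3445)}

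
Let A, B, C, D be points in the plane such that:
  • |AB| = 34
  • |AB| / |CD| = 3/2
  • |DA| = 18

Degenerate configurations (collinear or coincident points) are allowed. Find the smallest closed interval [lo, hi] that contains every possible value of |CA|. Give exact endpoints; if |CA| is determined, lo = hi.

|CA| ∈ [14/3, 122/3]  (≈ [4.6667, 40.6667])

|AB| ∈ {34}
|AD| ∈ {18}
|CD| ∈ {68/3}
|BD| ∈ [16, 52]
|AC| ∈ [14/3, 122/3]
|BC| ∈ [0, 224/3]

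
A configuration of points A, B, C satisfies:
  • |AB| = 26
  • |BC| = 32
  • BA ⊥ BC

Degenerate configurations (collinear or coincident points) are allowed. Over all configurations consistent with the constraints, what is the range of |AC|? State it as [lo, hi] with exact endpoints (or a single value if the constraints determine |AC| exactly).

|AB| ∈ {26}
|BC| ∈ {32}
|AC| ∈ {10·√(17)}

|AC| = 10·√(17)  (≈ 41.2311)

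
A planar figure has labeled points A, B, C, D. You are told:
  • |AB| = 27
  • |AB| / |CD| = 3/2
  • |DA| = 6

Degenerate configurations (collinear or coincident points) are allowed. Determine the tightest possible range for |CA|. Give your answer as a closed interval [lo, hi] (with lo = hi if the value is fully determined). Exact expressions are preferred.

|CA| ∈ [12, 24]  (≈ [12.0000, 24.0000])

|AB| ∈ {27}
|AD| ∈ {6}
|CD| ∈ {18}
|BD| ∈ [21, 33]
|AC| ∈ [12, 24]
|BC| ∈ [3, 51]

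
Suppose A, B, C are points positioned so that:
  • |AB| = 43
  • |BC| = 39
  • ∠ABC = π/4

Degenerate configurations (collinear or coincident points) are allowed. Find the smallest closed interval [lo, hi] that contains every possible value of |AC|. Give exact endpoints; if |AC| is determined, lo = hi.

|AC| = √(3370 - 1677·√(2))  (≈ 31.5969)

|AB| ∈ {43}
|BC| ∈ {39}
|AC| ∈ {√(3370 - 1677·√(2))}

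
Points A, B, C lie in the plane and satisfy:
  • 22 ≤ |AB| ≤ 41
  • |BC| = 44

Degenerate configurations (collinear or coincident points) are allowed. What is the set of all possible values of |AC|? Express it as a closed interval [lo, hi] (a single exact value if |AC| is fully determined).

|AB| ∈ [22, 41]
|BC| ∈ {44}
|AC| ∈ [3, 85]

|AC| ∈ [3, 85]  (≈ [3.0000, 85.0000])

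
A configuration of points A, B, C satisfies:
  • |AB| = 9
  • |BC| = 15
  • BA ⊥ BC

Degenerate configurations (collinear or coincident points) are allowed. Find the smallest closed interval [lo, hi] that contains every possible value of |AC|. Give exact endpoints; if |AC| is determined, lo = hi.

|AC| = 3·√(34)  (≈ 17.4929)

|AB| ∈ {9}
|BC| ∈ {15}
|AC| ∈ {3·√(34)}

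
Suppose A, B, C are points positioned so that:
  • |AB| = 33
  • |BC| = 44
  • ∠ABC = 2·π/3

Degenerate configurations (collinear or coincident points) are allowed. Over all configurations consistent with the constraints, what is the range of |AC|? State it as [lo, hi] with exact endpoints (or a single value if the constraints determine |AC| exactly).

|AB| ∈ {33}
|BC| ∈ {44}
|AC| ∈ {11·√(37)}

|AC| = 11·√(37)  (≈ 66.9104)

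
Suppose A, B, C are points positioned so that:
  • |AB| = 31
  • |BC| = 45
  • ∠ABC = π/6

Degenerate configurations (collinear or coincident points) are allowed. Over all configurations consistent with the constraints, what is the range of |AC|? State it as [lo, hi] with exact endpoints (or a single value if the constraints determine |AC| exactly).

|AB| ∈ {31}
|BC| ∈ {45}
|AC| ∈ {√(2986 - 1395·√(3))}

|AC| = √(2986 - 1395·√(3))  (≈ 23.8703)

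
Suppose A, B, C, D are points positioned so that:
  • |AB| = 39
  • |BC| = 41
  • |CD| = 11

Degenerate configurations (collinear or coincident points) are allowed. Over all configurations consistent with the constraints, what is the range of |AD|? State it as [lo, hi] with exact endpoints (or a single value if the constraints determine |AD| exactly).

|AB| ∈ {39}
|BC| ∈ {41}
|CD| ∈ {11}
|AC| ∈ [2, 80]
|BD| ∈ [30, 52]
|AD| ∈ [0, 91]

|AD| ∈ [0, 91]  (≈ [0.0000, 91.0000])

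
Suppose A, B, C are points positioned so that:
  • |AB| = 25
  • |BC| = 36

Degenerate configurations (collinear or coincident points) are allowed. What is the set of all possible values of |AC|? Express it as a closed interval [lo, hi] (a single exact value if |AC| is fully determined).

|AC| ∈ [11, 61]  (≈ [11.0000, 61.0000])

|AB| ∈ {25}
|BC| ∈ {36}
|AC| ∈ [11, 61]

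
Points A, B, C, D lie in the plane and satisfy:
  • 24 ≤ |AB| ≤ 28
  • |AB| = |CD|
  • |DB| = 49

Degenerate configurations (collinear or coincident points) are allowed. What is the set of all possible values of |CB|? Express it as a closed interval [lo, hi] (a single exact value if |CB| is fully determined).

|AB| ∈ [24, 28]
|BD| ∈ {49}
|CD| ∈ [24, 28]
|AD| ∈ [21, 77]
|BC| ∈ [21, 77]
|AC| ∈ [0, 105]

|CB| ∈ [21, 77]  (≈ [21.0000, 77.0000])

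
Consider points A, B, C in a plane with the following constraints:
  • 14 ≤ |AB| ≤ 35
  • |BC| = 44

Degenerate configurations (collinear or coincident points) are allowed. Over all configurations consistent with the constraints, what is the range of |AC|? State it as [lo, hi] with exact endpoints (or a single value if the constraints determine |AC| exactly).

|AB| ∈ [14, 35]
|BC| ∈ {44}
|AC| ∈ [9, 79]

|AC| ∈ [9, 79]  (≈ [9.0000, 79.0000])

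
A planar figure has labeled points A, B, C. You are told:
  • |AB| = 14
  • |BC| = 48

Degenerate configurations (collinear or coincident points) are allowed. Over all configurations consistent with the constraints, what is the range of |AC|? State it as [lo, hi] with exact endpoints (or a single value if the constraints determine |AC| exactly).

|AB| ∈ {14}
|BC| ∈ {48}
|AC| ∈ [34, 62]

|AC| ∈ [34, 62]  (≈ [34.0000, 62.0000])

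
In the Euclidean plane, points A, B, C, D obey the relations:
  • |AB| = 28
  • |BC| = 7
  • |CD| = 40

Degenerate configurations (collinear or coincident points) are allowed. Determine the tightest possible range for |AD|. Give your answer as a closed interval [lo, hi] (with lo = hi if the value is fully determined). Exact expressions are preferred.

|AB| ∈ {28}
|BC| ∈ {7}
|CD| ∈ {40}
|AC| ∈ [21, 35]
|BD| ∈ [33, 47]
|AD| ∈ [5, 75]

|AD| ∈ [5, 75]  (≈ [5.0000, 75.0000])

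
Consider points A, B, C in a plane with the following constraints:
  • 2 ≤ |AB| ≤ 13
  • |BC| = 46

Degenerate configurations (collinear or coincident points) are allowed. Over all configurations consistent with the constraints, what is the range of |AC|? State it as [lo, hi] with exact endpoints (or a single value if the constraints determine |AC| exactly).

|AC| ∈ [33, 59]  (≈ [33.0000, 59.0000])

|AB| ∈ [2, 13]
|BC| ∈ {46}
|AC| ∈ [33, 59]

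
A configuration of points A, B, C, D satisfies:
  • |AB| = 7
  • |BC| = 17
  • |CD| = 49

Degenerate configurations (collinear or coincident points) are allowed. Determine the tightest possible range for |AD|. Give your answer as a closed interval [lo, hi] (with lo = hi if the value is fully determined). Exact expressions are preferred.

|AD| ∈ [25, 73]  (≈ [25.0000, 73.0000])

|AB| ∈ {7}
|BC| ∈ {17}
|CD| ∈ {49}
|AC| ∈ [10, 24]
|BD| ∈ [32, 66]
|AD| ∈ [25, 73]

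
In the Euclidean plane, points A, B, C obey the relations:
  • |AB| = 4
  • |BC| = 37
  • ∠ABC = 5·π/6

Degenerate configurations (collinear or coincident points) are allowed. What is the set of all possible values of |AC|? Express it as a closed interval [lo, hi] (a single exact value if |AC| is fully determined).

|AC| = √(148·√(3) + 1385)  (≈ 40.5135)

|AB| ∈ {4}
|BC| ∈ {37}
|AC| ∈ {√(148·√(3) + 1385)}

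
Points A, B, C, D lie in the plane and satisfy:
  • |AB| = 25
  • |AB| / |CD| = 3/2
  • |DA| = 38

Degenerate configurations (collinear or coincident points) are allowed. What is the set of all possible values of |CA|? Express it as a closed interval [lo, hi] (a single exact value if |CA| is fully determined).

|AB| ∈ {25}
|AD| ∈ {38}
|CD| ∈ {50/3}
|BD| ∈ [13, 63]
|AC| ∈ [64/3, 164/3]
|BC| ∈ [0, 239/3]

|CA| ∈ [64/3, 164/3]  (≈ [21.3333, 54.6667])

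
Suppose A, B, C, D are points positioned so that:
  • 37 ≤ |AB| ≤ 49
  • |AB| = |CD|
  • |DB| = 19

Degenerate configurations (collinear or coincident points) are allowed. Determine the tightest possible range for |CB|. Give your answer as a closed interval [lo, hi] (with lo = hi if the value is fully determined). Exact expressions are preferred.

|CB| ∈ [18, 68]  (≈ [18.0000, 68.0000])

|AB| ∈ [37, 49]
|BD| ∈ {19}
|CD| ∈ [37, 49]
|AD| ∈ [18, 68]
|BC| ∈ [18, 68]
|AC| ∈ [0, 117]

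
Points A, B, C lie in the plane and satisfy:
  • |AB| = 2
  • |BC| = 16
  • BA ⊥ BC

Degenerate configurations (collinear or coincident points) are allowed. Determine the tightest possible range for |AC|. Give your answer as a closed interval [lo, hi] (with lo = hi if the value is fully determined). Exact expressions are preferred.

|AC| = 2·√(65)  (≈ 16.1245)

|AB| ∈ {2}
|BC| ∈ {16}
|AC| ∈ {2·√(65)}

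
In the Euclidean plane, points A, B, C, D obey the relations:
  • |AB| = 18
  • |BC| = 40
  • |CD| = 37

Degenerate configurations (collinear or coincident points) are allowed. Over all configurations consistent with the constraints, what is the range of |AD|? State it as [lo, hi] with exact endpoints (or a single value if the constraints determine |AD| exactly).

|AD| ∈ [0, 95]  (≈ [0.0000, 95.0000])

|AB| ∈ {18}
|BC| ∈ {40}
|CD| ∈ {37}
|AC| ∈ [22, 58]
|BD| ∈ [3, 77]
|AD| ∈ [0, 95]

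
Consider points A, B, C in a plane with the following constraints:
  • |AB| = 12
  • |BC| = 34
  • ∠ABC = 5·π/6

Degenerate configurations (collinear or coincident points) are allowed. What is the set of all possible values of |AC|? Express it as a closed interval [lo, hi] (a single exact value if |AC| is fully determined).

|AB| ∈ {12}
|BC| ∈ {34}
|AC| ∈ {2·√(102·√(3) + 325)}

|AC| = 2·√(102·√(3) + 325)  (≈ 44.7959)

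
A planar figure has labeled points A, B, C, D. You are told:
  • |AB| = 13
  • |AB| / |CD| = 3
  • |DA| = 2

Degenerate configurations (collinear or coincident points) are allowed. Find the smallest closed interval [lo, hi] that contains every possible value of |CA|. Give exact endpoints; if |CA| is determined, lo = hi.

|AB| ∈ {13}
|AD| ∈ {2}
|CD| ∈ {13/3}
|BD| ∈ [11, 15]
|AC| ∈ [7/3, 19/3]
|BC| ∈ [20/3, 58/3]

|CA| ∈ [7/3, 19/3]  (≈ [2.3333, 6.3333])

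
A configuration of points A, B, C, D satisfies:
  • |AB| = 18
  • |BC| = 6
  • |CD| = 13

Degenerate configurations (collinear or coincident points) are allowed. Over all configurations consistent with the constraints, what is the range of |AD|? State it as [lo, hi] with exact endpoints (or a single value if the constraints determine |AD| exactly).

|AB| ∈ {18}
|BC| ∈ {6}
|CD| ∈ {13}
|AC| ∈ [12, 24]
|BD| ∈ [7, 19]
|AD| ∈ [0, 37]

|AD| ∈ [0, 37]  (≈ [0.0000, 37.0000])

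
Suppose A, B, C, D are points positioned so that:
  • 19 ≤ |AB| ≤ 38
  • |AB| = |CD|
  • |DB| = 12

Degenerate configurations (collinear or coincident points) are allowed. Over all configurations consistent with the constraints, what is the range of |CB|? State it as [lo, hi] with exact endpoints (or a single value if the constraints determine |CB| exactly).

|AB| ∈ [19, 38]
|BD| ∈ {12}
|CD| ∈ [19, 38]
|AD| ∈ [7, 50]
|BC| ∈ [7, 50]
|AC| ∈ [0, 88]

|CB| ∈ [7, 50]  (≈ [7.0000, 50.0000])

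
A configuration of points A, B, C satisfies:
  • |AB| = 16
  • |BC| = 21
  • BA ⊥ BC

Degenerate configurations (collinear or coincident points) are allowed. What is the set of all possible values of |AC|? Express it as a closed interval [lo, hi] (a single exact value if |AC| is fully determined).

|AC| = √(697)  (≈ 26.4008)

|AB| ∈ {16}
|BC| ∈ {21}
|AC| ∈ {√(697)}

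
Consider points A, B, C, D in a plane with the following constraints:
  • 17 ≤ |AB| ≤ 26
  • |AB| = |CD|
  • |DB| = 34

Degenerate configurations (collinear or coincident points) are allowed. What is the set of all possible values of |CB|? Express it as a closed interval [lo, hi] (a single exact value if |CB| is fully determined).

|AB| ∈ [17, 26]
|BD| ∈ {34}
|CD| ∈ [17, 26]
|AD| ∈ [8, 60]
|BC| ∈ [8, 60]
|AC| ∈ [0, 86]

|CB| ∈ [8, 60]  (≈ [8.0000, 60.0000])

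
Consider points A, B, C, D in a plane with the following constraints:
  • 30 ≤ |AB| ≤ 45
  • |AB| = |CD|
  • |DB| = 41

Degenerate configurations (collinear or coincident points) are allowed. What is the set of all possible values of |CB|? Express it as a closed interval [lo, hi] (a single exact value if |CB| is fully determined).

|AB| ∈ [30, 45]
|BD| ∈ {41}
|CD| ∈ [30, 45]
|AD| ∈ [0, 86]
|BC| ∈ [0, 86]
|AC| ∈ [0, 131]

|CB| ∈ [0, 86]  (≈ [0.0000, 86.0000])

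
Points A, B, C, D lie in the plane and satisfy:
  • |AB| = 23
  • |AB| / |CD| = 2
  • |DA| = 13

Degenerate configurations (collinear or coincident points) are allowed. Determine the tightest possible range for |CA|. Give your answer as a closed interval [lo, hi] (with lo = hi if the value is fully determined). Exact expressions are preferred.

|AB| ∈ {23}
|AD| ∈ {13}
|CD| ∈ {23/2}
|BD| ∈ [10, 36]
|AC| ∈ [3/2, 49/2]
|BC| ∈ [0, 95/2]

|CA| ∈ [3/2, 49/2]  (≈ [1.5000, 24.5000])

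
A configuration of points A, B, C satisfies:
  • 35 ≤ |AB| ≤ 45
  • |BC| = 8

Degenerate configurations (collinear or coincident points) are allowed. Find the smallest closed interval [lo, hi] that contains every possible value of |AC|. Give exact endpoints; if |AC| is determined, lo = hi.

|AB| ∈ [35, 45]
|BC| ∈ {8}
|AC| ∈ [27, 53]

|AC| ∈ [27, 53]  (≈ [27.0000, 53.0000])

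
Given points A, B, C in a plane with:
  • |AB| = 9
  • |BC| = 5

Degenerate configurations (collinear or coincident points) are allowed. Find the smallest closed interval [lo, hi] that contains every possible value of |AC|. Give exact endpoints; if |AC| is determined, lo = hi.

|AB| ∈ {9}
|BC| ∈ {5}
|AC| ∈ [4, 14]

|AC| ∈ [4, 14]  (≈ [4.0000, 14.0000])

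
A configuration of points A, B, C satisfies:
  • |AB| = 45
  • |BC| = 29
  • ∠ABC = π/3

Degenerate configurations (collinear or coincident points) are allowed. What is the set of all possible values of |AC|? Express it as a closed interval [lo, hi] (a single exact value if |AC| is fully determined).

|AC| = √(1561)  (≈ 39.5095)

|AB| ∈ {45}
|BC| ∈ {29}
|AC| ∈ {√(1561)}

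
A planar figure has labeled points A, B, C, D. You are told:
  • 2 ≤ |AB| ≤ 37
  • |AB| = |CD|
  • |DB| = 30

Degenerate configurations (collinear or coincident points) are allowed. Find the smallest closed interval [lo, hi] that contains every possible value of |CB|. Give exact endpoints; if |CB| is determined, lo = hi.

|CB| ∈ [0, 67]  (≈ [0.0000, 67.0000])

|AB| ∈ [2, 37]
|BD| ∈ {30}
|CD| ∈ [2, 37]
|AD| ∈ [0, 67]
|BC| ∈ [0, 67]
|AC| ∈ [0, 104]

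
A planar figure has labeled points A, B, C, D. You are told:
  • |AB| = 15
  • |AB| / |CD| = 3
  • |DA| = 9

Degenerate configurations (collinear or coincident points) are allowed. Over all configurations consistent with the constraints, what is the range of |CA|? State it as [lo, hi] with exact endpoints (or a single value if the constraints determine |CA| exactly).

|CA| ∈ [4, 14]  (≈ [4.0000, 14.0000])

|AB| ∈ {15}
|AD| ∈ {9}
|CD| ∈ {5}
|BD| ∈ [6, 24]
|AC| ∈ [4, 14]
|BC| ∈ [1, 29]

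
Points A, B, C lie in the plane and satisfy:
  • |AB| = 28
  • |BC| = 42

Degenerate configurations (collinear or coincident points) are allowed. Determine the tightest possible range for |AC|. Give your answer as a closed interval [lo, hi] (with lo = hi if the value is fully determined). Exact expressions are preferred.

|AB| ∈ {28}
|BC| ∈ {42}
|AC| ∈ [14, 70]

|AC| ∈ [14, 70]  (≈ [14.0000, 70.0000])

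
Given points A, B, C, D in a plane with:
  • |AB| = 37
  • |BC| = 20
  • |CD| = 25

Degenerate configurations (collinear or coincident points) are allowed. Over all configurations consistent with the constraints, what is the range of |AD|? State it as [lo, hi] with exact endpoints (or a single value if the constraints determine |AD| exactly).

|AB| ∈ {37}
|BC| ∈ {20}
|CD| ∈ {25}
|AC| ∈ [17, 57]
|BD| ∈ [5, 45]
|AD| ∈ [0, 82]

|AD| ∈ [0, 82]  (≈ [0.0000, 82.0000])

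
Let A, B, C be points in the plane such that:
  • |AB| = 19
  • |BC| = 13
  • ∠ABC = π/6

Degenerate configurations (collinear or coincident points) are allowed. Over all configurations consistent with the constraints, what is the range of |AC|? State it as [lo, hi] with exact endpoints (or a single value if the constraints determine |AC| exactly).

|AB| ∈ {19}
|BC| ∈ {13}
|AC| ∈ {√(530 - 247·√(3))}

|AC| = √(530 - 247·√(3))  (≈ 10.1086)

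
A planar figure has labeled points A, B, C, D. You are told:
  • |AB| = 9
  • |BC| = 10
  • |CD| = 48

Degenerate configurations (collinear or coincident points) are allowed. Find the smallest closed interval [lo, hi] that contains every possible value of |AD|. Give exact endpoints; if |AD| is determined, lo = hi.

|AB| ∈ {9}
|BC| ∈ {10}
|CD| ∈ {48}
|AC| ∈ [1, 19]
|BD| ∈ [38, 58]
|AD| ∈ [29, 67]

|AD| ∈ [29, 67]  (≈ [29.0000, 67.0000])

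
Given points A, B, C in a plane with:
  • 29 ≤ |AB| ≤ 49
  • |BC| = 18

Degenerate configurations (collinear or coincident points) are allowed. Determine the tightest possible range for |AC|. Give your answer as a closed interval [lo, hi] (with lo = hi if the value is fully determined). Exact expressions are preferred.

|AB| ∈ [29, 49]
|BC| ∈ {18}
|AC| ∈ [11, 67]

|AC| ∈ [11, 67]  (≈ [11.0000, 67.0000])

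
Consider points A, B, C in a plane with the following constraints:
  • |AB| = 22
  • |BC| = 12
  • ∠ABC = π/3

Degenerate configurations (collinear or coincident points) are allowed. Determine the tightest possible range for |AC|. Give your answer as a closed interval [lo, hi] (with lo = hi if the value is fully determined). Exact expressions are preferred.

|AB| ∈ {22}
|BC| ∈ {12}
|AC| ∈ {2·√(91)}

|AC| = 2·√(91)  (≈ 19.0788)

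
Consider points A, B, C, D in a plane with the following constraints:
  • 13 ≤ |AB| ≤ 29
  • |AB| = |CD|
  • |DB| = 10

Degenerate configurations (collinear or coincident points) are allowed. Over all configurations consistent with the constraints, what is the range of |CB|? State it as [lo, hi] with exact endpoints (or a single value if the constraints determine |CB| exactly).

|AB| ∈ [13, 29]
|BD| ∈ {10}
|CD| ∈ [13, 29]
|AD| ∈ [3, 39]
|BC| ∈ [3, 39]
|AC| ∈ [0, 68]

|CB| ∈ [3, 39]  (≈ [3.0000, 39.0000])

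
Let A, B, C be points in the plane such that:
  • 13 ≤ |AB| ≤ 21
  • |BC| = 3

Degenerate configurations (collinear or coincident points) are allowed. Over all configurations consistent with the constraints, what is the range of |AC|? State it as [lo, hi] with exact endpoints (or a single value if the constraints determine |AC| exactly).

|AB| ∈ [13, 21]
|BC| ∈ {3}
|AC| ∈ [10, 24]

|AC| ∈ [10, 24]  (≈ [10.0000, 24.0000])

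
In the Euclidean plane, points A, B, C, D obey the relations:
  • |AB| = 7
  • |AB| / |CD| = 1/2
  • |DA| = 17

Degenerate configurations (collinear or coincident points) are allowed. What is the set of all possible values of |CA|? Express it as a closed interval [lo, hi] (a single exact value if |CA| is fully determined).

|AB| ∈ {7}
|AD| ∈ {17}
|CD| ∈ {14}
|BD| ∈ [10, 24]
|AC| ∈ [3, 31]
|BC| ∈ [0, 38]

|CA| ∈ [3, 31]  (≈ [3.0000, 31.0000])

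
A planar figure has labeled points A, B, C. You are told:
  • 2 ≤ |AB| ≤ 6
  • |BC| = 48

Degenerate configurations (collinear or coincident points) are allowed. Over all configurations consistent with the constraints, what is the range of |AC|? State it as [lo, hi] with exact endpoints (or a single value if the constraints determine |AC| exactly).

|AC| ∈ [42, 54]  (≈ [42.0000, 54.0000])

|AB| ∈ [2, 6]
|BC| ∈ {48}
|AC| ∈ [42, 54]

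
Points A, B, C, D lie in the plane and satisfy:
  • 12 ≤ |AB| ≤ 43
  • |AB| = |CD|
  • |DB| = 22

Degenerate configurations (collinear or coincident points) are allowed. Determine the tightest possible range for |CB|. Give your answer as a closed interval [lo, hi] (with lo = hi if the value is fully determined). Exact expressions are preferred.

|AB| ∈ [12, 43]
|BD| ∈ {22}
|CD| ∈ [12, 43]
|AD| ∈ [0, 65]
|BC| ∈ [0, 65]
|AC| ∈ [0, 108]

|CB| ∈ [0, 65]  (≈ [0.0000, 65.0000])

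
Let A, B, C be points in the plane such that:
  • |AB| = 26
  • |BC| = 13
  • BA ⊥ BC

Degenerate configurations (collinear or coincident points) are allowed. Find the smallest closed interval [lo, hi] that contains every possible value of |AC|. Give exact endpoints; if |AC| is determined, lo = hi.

|AC| = 13·√(5)  (≈ 29.0689)

|AB| ∈ {26}
|BC| ∈ {13}
|AC| ∈ {13·√(5)}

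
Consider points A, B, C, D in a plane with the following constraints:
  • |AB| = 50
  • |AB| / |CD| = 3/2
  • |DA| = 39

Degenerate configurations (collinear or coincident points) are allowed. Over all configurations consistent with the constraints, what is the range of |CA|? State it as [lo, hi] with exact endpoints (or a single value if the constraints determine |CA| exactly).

|CA| ∈ [17/3, 217/3]  (≈ [5.6667, 72.3333])

|AB| ∈ {50}
|AD| ∈ {39}
|CD| ∈ {100/3}
|BD| ∈ [11, 89]
|AC| ∈ [17/3, 217/3]
|BC| ∈ [0, 367/3]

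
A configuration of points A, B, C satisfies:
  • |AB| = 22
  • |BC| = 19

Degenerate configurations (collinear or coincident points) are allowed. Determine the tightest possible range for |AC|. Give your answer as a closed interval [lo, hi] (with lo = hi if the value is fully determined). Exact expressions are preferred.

|AB| ∈ {22}
|BC| ∈ {19}
|AC| ∈ [3, 41]

|AC| ∈ [3, 41]  (≈ [3.0000, 41.0000])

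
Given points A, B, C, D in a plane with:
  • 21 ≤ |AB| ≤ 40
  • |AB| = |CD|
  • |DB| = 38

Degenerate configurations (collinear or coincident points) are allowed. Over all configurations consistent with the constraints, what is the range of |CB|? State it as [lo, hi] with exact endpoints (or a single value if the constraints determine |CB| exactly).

|AB| ∈ [21, 40]
|BD| ∈ {38}
|CD| ∈ [21, 40]
|AD| ∈ [0, 78]
|BC| ∈ [0, 78]
|AC| ∈ [0, 118]

|CB| ∈ [0, 78]  (≈ [0.0000, 78.0000])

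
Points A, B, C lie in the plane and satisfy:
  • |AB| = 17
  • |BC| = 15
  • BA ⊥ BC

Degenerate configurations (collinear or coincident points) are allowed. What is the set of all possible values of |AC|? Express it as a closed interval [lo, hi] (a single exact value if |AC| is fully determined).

|AC| = √(514)  (≈ 22.6716)

|AB| ∈ {17}
|BC| ∈ {15}
|AC| ∈ {√(514)}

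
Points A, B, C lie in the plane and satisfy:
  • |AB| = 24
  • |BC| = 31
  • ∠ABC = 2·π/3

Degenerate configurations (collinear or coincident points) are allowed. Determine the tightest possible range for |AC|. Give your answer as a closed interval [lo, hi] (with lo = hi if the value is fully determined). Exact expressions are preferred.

|AB| ∈ {24}
|BC| ∈ {31}
|AC| ∈ {√(2281)}

|AC| = √(2281)  (≈ 47.7598)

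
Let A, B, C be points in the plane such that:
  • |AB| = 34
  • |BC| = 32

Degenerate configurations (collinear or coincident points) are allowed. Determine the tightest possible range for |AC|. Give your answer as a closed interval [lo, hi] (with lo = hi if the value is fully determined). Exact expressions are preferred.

|AC| ∈ [2, 66]  (≈ [2.0000, 66.0000])

|AB| ∈ {34}
|BC| ∈ {32}
|AC| ∈ [2, 66]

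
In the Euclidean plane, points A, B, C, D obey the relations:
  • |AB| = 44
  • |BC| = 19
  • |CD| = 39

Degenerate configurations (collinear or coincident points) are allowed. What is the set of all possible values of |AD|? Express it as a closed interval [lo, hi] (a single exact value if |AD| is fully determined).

|AB| ∈ {44}
|BC| ∈ {19}
|CD| ∈ {39}
|AC| ∈ [25, 63]
|BD| ∈ [20, 58]
|AD| ∈ [0, 102]

|AD| ∈ [0, 102]  (≈ [0.0000, 102.0000])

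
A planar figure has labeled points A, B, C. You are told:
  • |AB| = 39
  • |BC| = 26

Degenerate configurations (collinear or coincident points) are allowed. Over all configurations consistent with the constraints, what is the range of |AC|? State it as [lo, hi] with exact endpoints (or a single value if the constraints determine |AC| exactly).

|AC| ∈ [13, 65]  (≈ [13.0000, 65.0000])

|AB| ∈ {39}
|BC| ∈ {26}
|AC| ∈ [13, 65]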